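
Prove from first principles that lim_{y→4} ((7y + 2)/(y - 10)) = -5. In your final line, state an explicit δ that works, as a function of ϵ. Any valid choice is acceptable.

Let ϵ > 0 be given. We want δ > 0 with 0 < |y − 4| < δ ⇒ |(7y + 2)/(y - 10) + 5| < ϵ.
Combining over a common denominator, (7y + 2)/(y - 10) + 5 = [(7y + 2)·(-6) − 30·(y - 10)] / [(-6)·(y - 10)] = -72(y − 4) / ((-6)(y - 10)).
So |(7y + 2)/(y - 10) + 5| = 72|y − 4| / (6·|y − 10|).
Require δ ≤ 3, so |y − 10| ≥ |-6| − |y − 4| > 6 − 3 = 3.
Hence |(7y + 2)/(y - 10) + 5| < 72|y − 4|/(6·3) = 4|y − 4|, which is < ϵ once |y − 4| < (1/4)ϵ.
Take δ = min(3, (1/4)ϵ). Then 0 < |y − 4| < δ forces both bounds, so |(7y + 2)/(y - 10) + 5| < ϵ.

δ = min(3, (1/4)ϵ)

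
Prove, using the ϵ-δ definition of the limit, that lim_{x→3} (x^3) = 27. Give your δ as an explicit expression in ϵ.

Let ϵ > 0 be given. We seek δ > 0 with 0 < |x − 3| < δ ⇒ |x^3 − 27| < ϵ.
Factor: x^3 − 27 = (x − 3)(x^2 + 3x + 9), so |x^3 − 27| = |x − 3|·|x^2 + 3x + 9|.
Impose δ ≤ 2 so that |x| < 5; then |x^2 + 3x + 9| ≤ 49.
Hence |x^3 − 27| ≤ 49|x − 3|, which is < ϵ once |x − 3| < ϵ/49.
Take δ = min(2, ϵ/49). If 0 < |x − 3| < δ then both bounds hold and |x^3 − 27| ≤ 49|x − 3| < 49·(ϵ/49) = ϵ.

δ = min(2, ϵ/49)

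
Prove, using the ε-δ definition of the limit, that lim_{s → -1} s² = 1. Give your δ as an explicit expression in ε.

Fix ε > 0. We seek δ > 0 with 0 < |s + 1| < δ ⇒ |s² − 1| < ε.
Factor: s² − 1 = (s + 1)(s - 1), so |s² − 1| = |s + 1|·|s - 1|.
Restrict δ ≤ 1. Then |s + 1| < 1 gives |s| < 2, so by the triangle inequality |s - 1| ≤ 2 + 1 = 3.
Hence |s² − 1| ≤ 3|s + 1|, which is < ε once |s + 1| < ε/3.
Take δ = min(1, ε/3). If 0 < |s + 1| < δ then both bounds hold and |s² − 1| ≤ 3|s + 1| < 3·(ε/3) = ε.

δ = min(1, ε/3)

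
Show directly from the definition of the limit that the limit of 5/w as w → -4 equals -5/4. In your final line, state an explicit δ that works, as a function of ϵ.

δ = min(2, (8/5)ϵ)

Let ϵ > 0. We seek δ > 0 such that 0 < |w + 4| < δ implies |5/w + 5/4| < ϵ.
|5/w + 5/4| = 5·|-4 − w|/(4·|w|) = 5|w + 4|/(4|w|).
Restrict δ ≤ 2. Then |w + 4| < 2 gives |w| > 2, so 4|w| > 8.
Then |5/w + 5/4| < 5|w + 4|/8, which is < ϵ when |w + 4| < (8/5)ϵ.
Take δ = min(2, (8/5)ϵ). Then 0 < |w + 4| < δ gives both |w + 4| < 2 and |w + 4| < (8/5)ϵ, so |5/w + 5/4| < ϵ.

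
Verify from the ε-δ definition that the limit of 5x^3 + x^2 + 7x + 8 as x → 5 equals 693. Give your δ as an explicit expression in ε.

δ = min(2, ε/564)

Suppose ε > 0. We want δ > 0 such that 0 < |x − 5| < δ implies |(5x^3 + x^2 + 7x + 8) − 693| < ε.
(5x^3 + x^2 + 7x + 8) − 693 = 5x^3 + x^2 + 7x - 685 = (x − 5)(5x^2 + 26x + 137).
So |(5x^3 + x^2 + 7x + 8) − 693| = |x − 5|·|5x^2 + 26x + 137|.
Require δ ≤ 2. Then |x − 5| < 2 gives |x| < 7, and by the triangle inequality |5x^2 + 26x + 137| ≤ 5·7^2 + 26·7 + 137 = 564.
Hence |(5x^3 + x^2 + 7x + 8) − 693| ≤ 564|x − 5| < ε provided |x − 5| < ε/564.
Choosing δ = min(2, ε/564) ensures both conditions, hence |(5x^3 + x^2 + 7x + 8) − 693| < ε.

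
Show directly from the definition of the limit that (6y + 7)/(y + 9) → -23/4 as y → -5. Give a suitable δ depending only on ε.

Let ε > 0. We want δ > 0 with 0 < |y + 5| < δ ⇒ |(6y + 7)/(y + 9) + 23/4| < ε.
Combining over a common denominator, (6y + 7)/(y + 9) + 23/4 = [(6y + 7)·4 − (-23)·(y + 9)] / [4·(y + 9)] = 47(y + 5) / (4(y + 9)).
So |(6y + 7)/(y + 9) + 23/4| = 47|y + 5| / (4·|y + 9|).
Require δ ≤ 2, so |y + 9| ≥ |4| − |y + 5| > 4 − 2 = 2.
Hence |(6y + 7)/(y + 9) + 23/4| < 47|y + 5|/(4·2) = (47/8)|y + 5|, which is < ε once |y + 5| < (8/47)ε.
Take δ = min(2, (8/47)ε). Then 0 < |y + 5| < δ forces both bounds, so |(6y + 7)/(y + 9) + 23/4| < ε.

δ = min(2, (8/47)ε)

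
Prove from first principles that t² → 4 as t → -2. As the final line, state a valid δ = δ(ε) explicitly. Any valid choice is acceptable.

δ = min(1, ε/5)

Fix ε > 0. We seek δ > 0 with 0 < |t + 2| < δ ⇒ |t² − 4| < ε.
Factor: t² − 4 = (t + 2)(t - 2), so |t² − 4| = |t + 2|·|t - 2|.
Restrict δ ≤ 1. Then |t + 2| < 1 gives |t| < 3, so by the triangle inequality |t - 2| ≤ 3 + 2 = 5.
Hence |t² − 4| ≤ 5|t + 2|, which is < ε once |t + 2| < ε/5.
Take δ = min(1, ε/5). If 0 < |t + 2| < δ then both bounds hold and |t² − 4| ≤ 5|t + 2| < 5·(ε/5) = ε.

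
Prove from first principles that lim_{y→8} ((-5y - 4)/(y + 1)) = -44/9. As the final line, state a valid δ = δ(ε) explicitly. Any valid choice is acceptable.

Fix ε > 0. We want δ > 0 with 0 < |y − 8| < δ ⇒ |(-5y - 4)/(y + 1) + 44/9| < ε.
Combining over a common denominator, (-5y - 4)/(y + 1) + 44/9 = [(-5y - 4)·9 − (-44)·(y + 1)] / [9·(y + 1)] = -1(y − 8) / (9(y + 1)).
So |(-5y - 4)/(y + 1) + 44/9| = |y − 8| / (9·|y + 1|).
Require δ ≤ 9/2, so |y + 1| ≥ |9| − |y − 8| > 9 − 9/2 = 9/2.
Hence |(-5y - 4)/(y + 1) + 44/9| < |y − 8|/(9·(9/2)) = (2/81)|y − 8|, which is < ε once |y − 8| < (81/2)ε.
Take δ = min(9/2, (81/2)ε). Then 0 < |y − 8| < δ forces both bounds, so |(-5y - 4)/(y + 1) + 44/9| < ε.

δ = min(9/2, (81/2)ε)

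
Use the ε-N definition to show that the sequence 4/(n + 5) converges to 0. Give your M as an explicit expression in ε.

M = 4/ε

Suppose ε > 0. For n ≥ 1, |4/(n + 5) − 0| = 4/(n + 5) ≤ 4/n.
We need 4/n < ε, i.e. n > 4/ε.
Take M = 4/ε. If n > M then |4/(n + 5)| ≤ 4/n < ε.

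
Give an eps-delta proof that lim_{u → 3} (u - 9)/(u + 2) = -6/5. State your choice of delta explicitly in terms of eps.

Fix eps > 0. We want delta > 0 with 0 < |u − 3| < delta ⇒ |(u - 9)/(u + 2) + 6/5| < eps.
Combining over a common denominator, (u - 9)/(u + 2) + 6/5 = [(u - 9)·5 − (-6)·(u + 2)] / [5·(u + 2)] = 11(u − 3) / (5(u + 2)).
So |(u - 9)/(u + 2) + 6/5| = 11|u − 3| / (5·|u + 2|).
Restrict delta ≤ 5/2. Then |u − 3| < 5/2 gives |u + 2| = |(u − 3) + 5| ≥ 5 − 5/2 = 5/2.
Hence |(u - 9)/(u + 2) + 6/5| < 11|u − 3|/(5·(5/2)) = (22/25)|u − 3|, which is < eps once |u − 3| < (25/22)eps.
Take delta = min(5/2, (25/22)eps). Then 0 < |u − 3| < delta forces both bounds, so |(u - 9)/(u + 2) + 6/5| < eps.

delta = min(5/2, (25/22)eps)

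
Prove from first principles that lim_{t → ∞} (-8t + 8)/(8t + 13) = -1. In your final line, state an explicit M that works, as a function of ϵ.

M = (21/8)/ϵ

Let ϵ > 0 be given. We seek M > 0 such that t > M implies |(-8t + 8)/(8t + 13) + 1| < ϵ.
(-8t + 8)/(8t + 13) + 1 = (8(-8t + 8) − (-8)(8t + 13)) / (8(8t + 13)) = 168/(8(8t + 13)).
For t > 0 we have 8t + 13 > 8t, so |(-8t + 8)/(8t + 13) + 1| = 168/(8(8t + 13)) < 168/(8·8t) = (21/8)/t.
Thus |(-8t + 8)/(8t + 13) + 1| < ϵ whenever t > (21/8)/ϵ.
Take M = (21/8)/ϵ. If t > M then |(-8t + 8)/(8t + 13) + 1| < (21/8)/t < ϵ.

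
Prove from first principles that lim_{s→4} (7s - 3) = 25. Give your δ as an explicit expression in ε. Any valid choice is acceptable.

δ = ε/7

Fix ε > 0. We need δ > 0 so that 0 < |s − 4| < δ implies |(7s - 3) − 25| < ε.
|(7s - 3) − 25| = |7s - 28| = 7|s − 4|.
So 7|s − 4| < ε exactly when |s − 4| < ε/7.
Take δ = ε/7. If 0 < |s − 4| < δ then |(7s - 3) − 25| = 7|s − 4| < 7·(ε/7) = ε.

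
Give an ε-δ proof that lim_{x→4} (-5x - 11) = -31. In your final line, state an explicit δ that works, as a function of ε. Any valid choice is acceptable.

Let ε > 0. We need δ > 0 so that 0 < |x − 4| < δ implies |(-5x - 11) + 31| < ε.
|(-5x - 11) + 31| = |-5x + 20| = 5|x − 4|.
Thus it suffices that |x − 4| < ε/5.
Choosing δ = ε/5 gives |(-5x - 11) + 31| = 5|x − 4| < ε whenever |x − 4| < δ.

δ = ε/5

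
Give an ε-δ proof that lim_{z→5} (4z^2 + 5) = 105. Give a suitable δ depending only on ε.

Let ε > 0. We want δ > 0 such that 0 < |z − 5| < δ implies |(4z^2 + 5) − 105| < ε.
(4z^2 + 5) − 105 = 4z^2 - 100 = (z − 5)(4z + 20).
So |(4z^2 + 5) − 105| = |z − 5|·|4z + 20|.
Assume first that |z − 5| < 1, so |z| < 6. Then |4z + 20| ≤ 4·6 + 20 = 44.
Hence |(4z^2 + 5) − 105| ≤ 44|z − 5| < ε provided |z − 5| < ε/44.
Take δ = min(1, ε/44). Then 0 < |z − 5| < δ gives both |z − 5| < 1 and |z − 5| < ε/44, so |(4z^2 + 5) − 105| < ε.

δ = min(1, ε/44)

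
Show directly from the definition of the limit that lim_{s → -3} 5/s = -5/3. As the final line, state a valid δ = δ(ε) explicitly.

δ = min(3/2, (9/10)ε)

Let ε > 0. We seek δ > 0 such that 0 < |s + 3| < δ implies |5/s + 5/3| < ε.
|5/s + 5/3| = 5·|-3 − s|/(3·|s|) = 5|s + 3|/(3|s|).
Require δ ≤ 3/2 so that |s| > 3 − 3/2 = 3/2, hence 3|s| > 9/2.
Then |5/s + 5/3| < 5|s + 3|/(9/2), which is < ε when |s + 3| < (9/10)ε.
Take δ = min(3/2, (9/10)ε). Then 0 < |s + 3| < δ gives both |s + 3| < 3/2 and |s + 3| < (9/10)ε, so |5/s + 5/3| < ε.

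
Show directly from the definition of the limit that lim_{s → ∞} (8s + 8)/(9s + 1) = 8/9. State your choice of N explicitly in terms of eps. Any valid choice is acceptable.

N = (64/81)/eps

Let eps > 0. We seek N > 0 such that s > N implies |(8s + 8)/(9s + 1) − (8/9)| < eps.
(8s + 8)/(9s + 1) − (8/9) = (9(8s + 8) − 8(9s + 1)) / (9(9s + 1)) = 64/(9(9s + 1)).
For s > 0 we have 9s + 1 > 9s, so |(8s + 8)/(9s + 1) − (8/9)| = 64/(9(9s + 1)) < 64/(9·9s) = (64/81)/s.
Thus |(8s + 8)/(9s + 1) − (8/9)| < eps whenever s > (64/81)/eps.
Take N = (64/81)/eps. If s > N then |(8s + 8)/(9s + 1) − (8/9)| < (64/81)/s < eps.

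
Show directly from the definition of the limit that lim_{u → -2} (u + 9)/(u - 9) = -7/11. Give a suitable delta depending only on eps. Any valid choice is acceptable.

delta = min(11/2, (121/36)eps)

Suppose eps > 0. We want delta > 0 with 0 < |u + 2| < delta ⇒ |(u + 9)/(u - 9) + 7/11| < eps.
Combining over a common denominator, (u + 9)/(u - 9) + 7/11 = [(u + 9)·(-11) − 7·(u - 9)] / [(-11)·(u - 9)] = -18(u + 2) / ((-11)(u - 9)).
So |(u + 9)/(u - 9) + 7/11| = 18|u + 2| / (11·|u − 9|).
Require delta ≤ 11/2, so |u − 9| ≥ |-11| − |u + 2| > 11 − 11/2 = 11/2.
Hence |(u + 9)/(u - 9) + 7/11| < 18|u + 2|/(11·(11/2)) = (36/121)|u + 2|, which is < eps once |u + 2| < (121/36)eps.
Take delta = min(11/2, (121/36)eps). Then 0 < |u + 2| < delta forces both bounds, so |(u + 9)/(u - 9) + 7/11| < eps.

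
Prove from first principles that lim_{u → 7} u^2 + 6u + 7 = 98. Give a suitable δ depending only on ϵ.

δ = min(1, ϵ/21)

Suppose ϵ > 0. We want δ > 0 such that 0 < |u − 7| < δ implies |(u^2 + 6u + 7) − 98| < ϵ.
(u^2 + 6u + 7) − 98 = u^2 + 6u - 91 = (u − 7)(u + 13).
So |(u^2 + 6u + 7) − 98| = |u − 7|·|u + 13|.
Assume first that |u − 7| < 1, so |u| < 8. Then |u + 13| ≤ 8 + 13 = 21.
Hence |(u^2 + 6u + 7) − 98| ≤ 21|u − 7| < ϵ provided |u − 7| < ϵ/21.
Take δ = min(1, ϵ/21). Then 0 < |u − 7| < δ gives both |u − 7| < 1 and |u − 7| < ϵ/21, so |(u^2 + 6u + 7) − 98| < ϵ.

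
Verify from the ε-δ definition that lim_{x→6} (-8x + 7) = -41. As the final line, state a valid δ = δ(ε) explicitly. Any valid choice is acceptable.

Let ε > 0 be given. We need δ > 0 so that 0 < |x − 6| < δ implies |(-8x + 7) + 41| < ε.
Since (-8x + 7) + 41 = -8(x − 6), we have |(-8x + 7) + 41| = 8|x − 6|.
So 8|x − 6| < ε exactly when |x − 6| < ε/8.
Take δ = ε/8. If 0 < |x − 6| < δ then |(-8x + 7) + 41| = 8|x − 6| < 8·(ε/8) = ε.

δ = ε/8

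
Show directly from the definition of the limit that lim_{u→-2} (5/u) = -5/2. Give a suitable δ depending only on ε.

δ = min(1, (2/5)ε)

Let ε > 0. We seek δ > 0 such that 0 < |u + 2| < δ implies |5/u + 5/2| < ε.
|5/u + 5/2| = 5·|-2 − u|/(2·|u|) = 5|u + 2|/(2|u|).
Require δ ≤ 1 so that |u| > 2 − 1 = 1, hence 2|u| > 2.
Then |5/u + 5/2| < 5|u + 2|/2, which is < ε when |u + 2| < (2/5)ε.
Take δ = min(1, (2/5)ε). Then 0 < |u + 2| < δ gives both |u + 2| < 1 and |u + 2| < (2/5)ε, so |5/u + 5/2| < ε.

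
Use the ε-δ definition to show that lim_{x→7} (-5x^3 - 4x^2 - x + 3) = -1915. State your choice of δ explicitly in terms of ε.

Let ε > 0. We want δ > 0 such that 0 < |x − 7| < δ implies |(-5x^3 - 4x^2 - x + 3) + 1915| < ε.
(-5x^3 - 4x^2 - x + 3) + 1915 = -5x^3 - 4x^2 - x + 1918 = (x − 7)(-5x^2 - 39x - 274).
So |(-5x^3 - 4x^2 - x + 3) + 1915| = |x − 7|·|-5x^2 - 39x - 274|.
Require δ ≤ 1. Then |x − 7| < 1 gives |x| < 8, and by the triangle inequality |-5x^2 - 39x - 274| ≤ 5·8^2 + 39·8 + 274 = 906.
Hence |(-5x^3 - 4x^2 - x + 3) + 1915| ≤ 906|x − 7| < ε provided |x − 7| < ε/906.
Choosing δ = min(1, ε/906) ensures both conditions, hence |(-5x^3 - 4x^2 - x + 3) + 1915| < ε.

δ = min(1, ε/906)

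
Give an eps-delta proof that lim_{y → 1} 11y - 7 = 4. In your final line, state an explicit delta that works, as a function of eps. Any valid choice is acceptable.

Fix eps > 0. We need delta > 0 so that 0 < |y − 1| < delta implies |(11y - 7) − 4| < eps.
|(11y - 7) − 4| = |11y - 11| = 11|y − 1|.
So 11|y − 1| < eps exactly when |y − 1| < eps/11.
Take delta = eps/11. If 0 < |y − 1| < delta then |(11y - 7) − 4| = 11|y − 1| < 11·(eps/11) = eps.

delta = eps/11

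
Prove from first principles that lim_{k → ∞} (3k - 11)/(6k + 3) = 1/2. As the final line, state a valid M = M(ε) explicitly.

M = (25/12)/ε

Fix ε > 0. For k ≥ 1, |(3k - 11)/(6k + 3) − (1/2)| = |-75|/(6(6k + 3)) = 75/(6(6k + 3)).
Since 6k + 3 ≥ 6k for k ≥ 1, this is ≤ 75/(6·6k) = (25/12)/k.
So |(3k - 11)/(6k + 3) − (1/2)| < ε whenever k > (25/12)/ε.
Take M = (25/12)/ε. If k > M then |(3k - 11)/(6k + 3) − (1/2)| ≤ (25/12)/k < ε.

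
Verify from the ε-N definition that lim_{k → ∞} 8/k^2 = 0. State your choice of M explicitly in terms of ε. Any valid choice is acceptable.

Let ε > 0 be given. For k ≥ 1, |8/k^2 − 0| = 8/k^2.
8/k^2 < ε ⇔ k^2 > 8/ε ⇔ k > (8/ε)^{1/2}.
Take M = (8/ε)^{1/2}. Then k > M implies 8/k^2 < ε.

M = (8/ε)^{1/2}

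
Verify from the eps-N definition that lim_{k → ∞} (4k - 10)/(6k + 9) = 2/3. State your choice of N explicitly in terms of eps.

N = (8/3)/eps

Fix eps > 0. For k ≥ 1, |(4k - 10)/(6k + 9) − (2/3)| = |-96|/(6(6k + 9)) = 96/(6(6k + 9)).
Since 6k + 9 ≥ 6k for k ≥ 1, this is ≤ 96/(6·6k) = (8/3)/k.
So |(4k - 10)/(6k + 9) − (2/3)| < eps whenever k > (8/3)/eps.
Take N = (8/3)/eps. If k > N then |(4k - 10)/(6k + 9) − (2/3)| ≤ (8/3)/k < eps.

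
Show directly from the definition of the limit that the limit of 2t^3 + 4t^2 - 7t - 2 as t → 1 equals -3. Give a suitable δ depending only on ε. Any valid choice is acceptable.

Let ε > 0. We want δ > 0 such that 0 < |t − 1| < δ implies |(2t^3 + 4t^2 - 7t - 2) + 3| < ε.
(2t^3 + 4t^2 - 7t - 2) + 3 = 2t^3 + 4t^2 - 7t + 1 = (t − 1)(2t^2 + 6t - 1).
So |(2t^3 + 4t^2 - 7t - 2) + 3| = |t − 1|·|2t^2 + 6t - 1|.
Assume first that |t − 1| < 2, so |t| < 3. Then |2t^2 + 6t - 1| ≤ 2·3^2 + 6·3 + 1 = 37.
Hence |(2t^3 + 4t^2 - 7t - 2) + 3| ≤ 37|t − 1| < ε provided |t − 1| < ε/37.
Choosing δ = min(2, ε/37) ensures both conditions, hence |(2t^3 + 4t^2 - 7t - 2) + 3| < ε.

δ = min(2, ε/37)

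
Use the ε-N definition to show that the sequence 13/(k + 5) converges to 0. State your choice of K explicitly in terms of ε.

Fix ε > 0. For k ≥ 1, |13/(k + 5) − 0| = 13/(k + 5) ≤ 13/k.
We need 13/k < ε, i.e. k > 13/ε.
Take K = 13/ε. If k > K then |13/(k + 5)| ≤ 13/k < ε.

K = 13/ε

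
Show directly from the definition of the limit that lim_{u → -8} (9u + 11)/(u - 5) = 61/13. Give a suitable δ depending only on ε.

δ = min(13/2, (169/112)ε)

Fix ε > 0. We want δ > 0 with 0 < |u + 8| < δ ⇒ |(9u + 11)/(u - 5) − (61/13)| < ε.
Combining over a common denominator, (9u + 11)/(u - 5) − (61/13) = [(9u + 11)·(-13) − (-61)·(u - 5)] / [(-13)·(u - 5)] = -56(u + 8) / ((-13)(u - 5)).
So |(9u + 11)/(u - 5) − (61/13)| = 56|u + 8| / (13·|u − 5|).
Restrict δ ≤ 13/2. Then |u + 8| < 13/2 gives |u − 5| = |(u + 8) + (-13)| ≥ 13 − 13/2 = 13/2.
Hence |(9u + 11)/(u - 5) − (61/13)| < 56|u + 8|/(13·(13/2)) = (112/169)|u + 8|, which is < ε once |u + 8| < (169/112)ε.
Take δ = min(13/2, (169/112)ε). Then 0 < |u + 8| < δ forces both bounds, so |(9u + 11)/(u - 5) − (61/13)| < ε.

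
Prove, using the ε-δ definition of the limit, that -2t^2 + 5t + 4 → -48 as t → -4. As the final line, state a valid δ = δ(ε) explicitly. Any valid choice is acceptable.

δ = min(2, ε/25)

Suppose ε > 0. We want δ > 0 such that 0 < |t + 4| < δ implies |(-2t^2 + 5t + 4) + 48| < ε.
(-2t^2 + 5t + 4) + 48 = -2t^2 + 5t + 52 = (t + 4)(-2t + 13).
So |(-2t^2 + 5t + 4) + 48| = |t + 4|·|-2t + 13|.
Require δ ≤ 2. Then |t + 4| < 2 gives |t| < 6, and by the triangle inequality |-2t + 13| ≤ 2·6 + 13 = 25.
Hence |(-2t^2 + 5t + 4) + 48| ≤ 25|t + 4| < ε provided |t + 4| < ε/25.
Choosing δ = min(2, ε/25) ensures both conditions, hence |(-2t^2 + 5t + 4) + 48| < ε.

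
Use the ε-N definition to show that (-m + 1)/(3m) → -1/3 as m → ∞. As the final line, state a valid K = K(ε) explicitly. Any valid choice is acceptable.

Let ε > 0. For m ≥ 1, |(-m + 1)/(3m) + 1/3| = |3|/(3(3m)) = 3/(3(3m)).
Since 3m ≥ 3m for m ≥ 1, this is ≤ 3/(3·3m) = (1/3)/m.
So |(-m + 1)/(3m) + 1/3| < ε whenever m > (1/3)/ε.
Take K = (1/3)/ε. If m > K then |(-m + 1)/(3m) + 1/3| ≤ (1/3)/m < ε.

K = (1/3)/ε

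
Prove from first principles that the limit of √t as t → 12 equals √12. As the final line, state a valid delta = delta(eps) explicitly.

delta = min(12, √12·eps)

Let eps > 0 be given. We want delta > 0 such that 0 < |t − 12| < delta implies |√t − √12| < eps.
Multiplying by the conjugate, |√t − √12| = |t − 12|/(√t + √12).
Restrict delta ≤ 12 so that |t − 12| < 12 forces t > 0, and then √t + √12 > √12.
Hence |√t − √12| < |t − 12|/√12, which is < eps once |t − 12| < √12·eps.
Take delta = min(12, √12·eps). If 0 < |t − 12| < delta then t > 0 and |√t − √12| < |t − 12|/√12 < eps.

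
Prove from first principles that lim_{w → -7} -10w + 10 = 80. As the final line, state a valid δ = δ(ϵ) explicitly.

Fix ϵ > 0. We need δ > 0 so that 0 < |w + 7| < δ implies |(-10w + 10) − 80| < ϵ.
Since (-10w + 10) − 80 = -10(w + 7), we have |(-10w + 10) − 80| = 10|w + 7|.
So 10|w + 7| < ϵ exactly when |w + 7| < ϵ/10.
Take δ = ϵ/10. If 0 < |w + 7| < δ then |(-10w + 10) − 80| = 10|w + 7| < 10·(ϵ/10) = ϵ.

δ = ϵ/10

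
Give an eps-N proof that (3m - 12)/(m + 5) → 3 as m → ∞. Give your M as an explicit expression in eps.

Let eps > 0. For m ≥ 1, |(3m - 12)/(m + 5) − 3| = |-27|/((m + 5)) = 27/((m + 5)).
Since m + 5 ≥ m for m ≥ 1, this is ≤ 27/(m) = 27/m.
So |(3m - 12)/(m + 5) − 3| < eps whenever m > 27/eps.
Take M = 27/eps. If m > M then |(3m - 12)/(m + 5) − 3| ≤ 27/m < eps.

M = 27/eps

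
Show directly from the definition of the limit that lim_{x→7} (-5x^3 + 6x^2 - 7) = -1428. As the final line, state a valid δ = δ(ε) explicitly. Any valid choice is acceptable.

δ = min(1, ε/755)

Fix ε > 0. We want δ > 0 such that 0 < |x − 7| < δ implies |(-5x^3 + 6x^2 - 7) + 1428| < ε.
(-5x^3 + 6x^2 - 7) + 1428 = -5x^3 + 6x^2 + 1421 = (x − 7)(-5x^2 - 29x - 203).
So |(-5x^3 + 6x^2 - 7) + 1428| = |x − 7|·|-5x^2 - 29x - 203|.
Assume first that |x − 7| < 1, so |x| < 8. Then |-5x^2 - 29x - 203| ≤ 5·8^2 + 29·8 + 203 = 755.
Hence |(-5x^3 + 6x^2 - 7) + 1428| ≤ 755|x − 7| < ε provided |x − 7| < ε/755.
Take δ = min(1, ε/755). Then 0 < |x − 7| < δ gives both |x − 7| < 1 and |x − 7| < ε/755, so |(-5x^3 + 6x^2 - 7) + 1428| < ε.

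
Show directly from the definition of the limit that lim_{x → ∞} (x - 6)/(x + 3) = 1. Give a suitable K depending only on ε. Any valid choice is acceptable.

Let ε > 0. We seek K > 0 such that x > K implies |(x - 6)/(x + 3) − 1| < ε.
(x - 6)/(x + 3) − 1 = ((x - 6) − (x + 3)) / ((x + 3)) = -9/((x + 3)).
For x > 0 we have x + 3 > x, so |(x - 6)/(x + 3) − 1| = 9/((x + 3)) < 9/(x) = 9/x.
Thus |(x - 6)/(x + 3) − 1| < ε whenever x > 9/ε.
Take K = 9/ε. If x > K then |(x - 6)/(x + 3) − 1| < 9/x < ε.

K = 9/ε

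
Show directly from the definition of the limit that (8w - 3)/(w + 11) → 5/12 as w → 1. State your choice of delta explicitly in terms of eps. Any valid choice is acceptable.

delta = min(6, (72/91)eps)

Let eps > 0 be given. We want delta > 0 with 0 < |w − 1| < delta ⇒ |(8w - 3)/(w + 11) − (5/12)| < eps.
Combining over a common denominator, (8w - 3)/(w + 11) − (5/12) = [(8w - 3)·12 − 5·(w + 11)] / [12·(w + 11)] = 91(w − 1) / (12(w + 11)).
So |(8w - 3)/(w + 11) − (5/12)| = 91|w − 1| / (12·|w + 11|).
Restrict delta ≤ 6. Then |w − 1| < 6 gives |w + 11| = |(w − 1) + 12| ≥ 12 − 6 = 6.
Hence |(8w - 3)/(w + 11) − (5/12)| < 91|w − 1|/(12·6) = (91/72)|w − 1|, which is < eps once |w − 1| < (72/91)eps.
Take delta = min(6, (72/91)eps). Then 0 < |w − 1| < delta forces both bounds, so |(8w - 3)/(w + 11) − (5/12)| < eps.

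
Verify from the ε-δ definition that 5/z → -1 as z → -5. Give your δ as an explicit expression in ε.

δ = min(5/2, (5/2)ε)

Let ε > 0. We seek δ > 0 such that 0 < |z + 5| < δ implies |5/z + 1| < ε.
|5/z + 1| = 5·|-5 − z|/(5·|z|) = 5|z + 5|/(5|z|).
Require δ ≤ 5/2 so that |z| > 5 − 5/2 = 5/2, hence 5|z| > 25/2.
Then |5/z + 1| < 5|z + 5|/(25/2), which is < ε when |z + 5| < (5/2)ε.
Take δ = min(5/2, (5/2)ε). Then 0 < |z + 5| < δ gives both |z + 5| < 5/2 and |z + 5| < (5/2)ε, so |5/z + 1| < ε.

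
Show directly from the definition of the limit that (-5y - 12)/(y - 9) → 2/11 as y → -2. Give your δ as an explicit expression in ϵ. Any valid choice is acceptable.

Fix ϵ > 0. We want δ > 0 with 0 < |y + 2| < δ ⇒ |(-5y - 12)/(y - 9) − (2/11)| < ϵ.
Combining over a common denominator, (-5y - 12)/(y - 9) − (2/11) = [(-5y - 12)·(-11) − (-2)·(y - 9)] / [(-11)·(y - 9)] = 57(y + 2) / ((-11)(y - 9)).
So |(-5y - 12)/(y - 9) − (2/11)| = 57|y + 2| / (11·|y − 9|).
Require δ ≤ 11/2, so |y − 9| ≥ |-11| − |y + 2| > 11 − 11/2 = 11/2.
Hence |(-5y - 12)/(y - 9) − (2/11)| < 57|y + 2|/(11·(11/2)) = (114/121)|y + 2|, which is < ϵ once |y + 2| < (121/114)ϵ.
Take δ = min(11/2, (121/114)ϵ). Then 0 < |y + 2| < δ forces both bounds, so |(-5y - 12)/(y - 9) − (2/11)| < ϵ.

δ = min(11/2, (121/114)ϵ)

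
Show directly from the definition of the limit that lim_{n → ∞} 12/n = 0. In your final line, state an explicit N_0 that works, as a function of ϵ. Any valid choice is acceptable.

N_0 = 12/ϵ

Fix ϵ > 0. For n ≥ 1, |12/n − 0| = 12/(n) ≤ 12/n.
We need 12/n < ϵ, i.e. n > 12/ϵ.
Take N_0 = 12/ϵ. If n > N_0 then |12/n| ≤ 12/n < ϵ.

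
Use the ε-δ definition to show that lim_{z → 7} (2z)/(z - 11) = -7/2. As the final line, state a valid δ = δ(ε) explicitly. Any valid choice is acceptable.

Let ε > 0. We want δ > 0 with 0 < |z − 7| < δ ⇒ |(2z)/(z - 11) + 7/2| < ε.
Combining over a common denominator, (2z)/(z - 11) + 7/2 = [(2z)·(-4) − 14·(z - 11)] / [(-4)·(z - 11)] = -22(z − 7) / ((-4)(z - 11)).
So |(2z)/(z - 11) + 7/2| = 22|z − 7| / (4·|z − 11|).
Require δ ≤ 2, so |z − 11| ≥ |-4| − |z − 7| > 4 − 2 = 2.
Hence |(2z)/(z - 11) + 7/2| < 22|z − 7|/(4·2) = (11/4)|z − 7|, which is < ε once |z − 7| < (4/11)ε.
Take δ = min(2, (4/11)ε). Then 0 < |z − 7| < δ forces both bounds, so |(2z)/(z - 11) + 7/2| < ε.

δ = min(2, (4/11)ε)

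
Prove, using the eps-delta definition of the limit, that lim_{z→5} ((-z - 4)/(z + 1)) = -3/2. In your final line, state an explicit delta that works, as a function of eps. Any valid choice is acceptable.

delta = min(3, 6eps)

Let eps > 0. We want delta > 0 with 0 < |z − 5| < delta ⇒ |(-z - 4)/(z + 1) + 3/2| < eps.
Combining over a common denominator, (-z - 4)/(z + 1) + 3/2 = [(-z - 4)·6 − (-9)·(z + 1)] / [6·(z + 1)] = 3(z − 5) / (6(z + 1)).
So |(-z - 4)/(z + 1) + 3/2| = 3|z − 5| / (6·|z + 1|).
Require delta ≤ 3, so |z + 1| ≥ |6| − |z − 5| > 6 − 3 = 3.
Hence |(-z - 4)/(z + 1) + 3/2| < 3|z − 5|/(6·3) = (1/6)|z − 5|, which is < eps once |z − 5| < 6eps.
Take delta = min(3, 6eps). Then 0 < |z − 5| < delta forces both bounds, so |(-z - 4)/(z + 1) + 3/2| < eps.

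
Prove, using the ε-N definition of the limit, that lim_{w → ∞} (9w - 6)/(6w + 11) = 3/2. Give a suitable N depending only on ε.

N = (15/4)/ε

Let ε > 0 be given. We seek N > 0 such that w > N implies |(9w - 6)/(6w + 11) − (3/2)| < ε.
(9w - 6)/(6w + 11) − (3/2) = (6(9w - 6) − 9(6w + 11)) / (6(6w + 11)) = -135/(6(6w + 11)).
For w > 0 we have 6w + 11 > 6w, so |(9w - 6)/(6w + 11) − (3/2)| = 135/(6(6w + 11)) < 135/(6·6w) = (15/4)/w.
Thus |(9w - 6)/(6w + 11) − (3/2)| < ε whenever w > (15/4)/ε.
Take N = (15/4)/ε. If w > N then |(9w - 6)/(6w + 11) − (3/2)| < (15/4)/w < ε.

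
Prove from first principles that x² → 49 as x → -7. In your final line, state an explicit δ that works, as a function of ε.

δ = min(2, ε/16)

Fix ε > 0. We seek δ > 0 with 0 < |x + 7| < δ ⇒ |x² − 49| < ε.
Factor: x² − 49 = (x + 7)(x - 7), so |x² − 49| = |x + 7|·|x - 7|.
Restrict δ ≤ 2. Then |x + 7| < 2 gives |x| < 9, so by the triangle inequality |x - 7| ≤ 9 + 7 = 16.
Hence |x² − 49| ≤ 16|x + 7|, which is < ε once |x + 7| < ε/16.
Take δ = min(2, ε/16). If 0 < |x + 7| < δ then both bounds hold and |x² − 49| ≤ 16|x + 7| < 16·(ε/16) = ε.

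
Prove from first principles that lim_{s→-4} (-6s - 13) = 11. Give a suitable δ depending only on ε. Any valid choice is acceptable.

Fix ε > 0. We need δ > 0 so that 0 < |s + 4| < δ implies |(-6s - 13) − 11| < ε.
|(-6s - 13) − 11| = |-6s - 24| = 6|s + 4|.
So 6|s + 4| < ε exactly when |s + 4| < ε/6.
Choosing δ = ε/6 gives |(-6s - 13) − 11| = 6|s + 4| < ε whenever |s + 4| < δ.

δ = ε/6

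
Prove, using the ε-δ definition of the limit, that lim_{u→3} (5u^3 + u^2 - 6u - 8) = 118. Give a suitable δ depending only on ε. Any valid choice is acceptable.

Let ε > 0. We want δ > 0 such that 0 < |u − 3| < δ implies |(5u^3 + u^2 - 6u - 8) − 118| < ε.
(5u^3 + u^2 - 6u - 8) − 118 = 5u^3 + u^2 - 6u - 126 = (u − 3)(5u^2 + 16u + 42).
So |(5u^3 + u^2 - 6u - 8) − 118| = |u − 3|·|5u^2 + 16u + 42|.
Require δ ≤ 2. Then |u − 3| < 2 gives |u| < 5, and by the triangle inequality |5u^2 + 16u + 42| ≤ 5·5^2 + 16·5 + 42 = 247.
Hence |(5u^3 + u^2 - 6u - 8) − 118| ≤ 247|u − 3| < ε provided |u − 3| < ε/247.
Take δ = min(2, ε/247). Then 0 < |u − 3| < δ gives both |u − 3| < 2 and |u − 3| < ε/247, so |(5u^3 + u^2 - 6u - 8) − 118| < ε.

δ = min(2, ε/247)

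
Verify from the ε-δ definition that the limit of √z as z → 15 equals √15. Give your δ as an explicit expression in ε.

Suppose ε > 0. We want δ > 0 such that 0 < |z − 15| < δ implies |√z − √15| < ε.
Rationalise: √z − √15 = (z − 15)/(√z + √15), so |√z − √15| = |z − 15|/(√z + √15).
Restrict δ ≤ 15 so that |z − 15| < 15 forces z > 0, and then √z + √15 > √15.
Hence |√z − √15| < |z − 15|/√15, which is < ε once |z − 15| < √15·ε.
Take δ = min(15, √15·ε). If 0 < |z − 15| < δ then z > 0 and |√z − √15| < |z − 15|/√15 < ε.

δ = min(15, √15·ε)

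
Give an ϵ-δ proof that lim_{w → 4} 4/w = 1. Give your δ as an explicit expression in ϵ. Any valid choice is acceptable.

δ = min(2, 2ϵ)

Let ϵ > 0 be given. We seek δ > 0 such that 0 < |w − 4| < δ implies |4/w − 1| < ϵ.
|4/w − 1| = 4·|4 − w|/(4·|w|) = 4|w − 4|/(4|w|).
Restrict δ ≤ 2. Then |w − 4| < 2 gives |w| > 2, so 4|w| > 8.
Then |4/w − 1| < 4|w − 4|/8, which is < ϵ when |w − 4| < 2ϵ.
Take δ = min(2, 2ϵ). Then 0 < |w − 4| < δ gives both |w − 4| < 2 and |w − 4| < 2ϵ, so |4/w − 1| < ϵ.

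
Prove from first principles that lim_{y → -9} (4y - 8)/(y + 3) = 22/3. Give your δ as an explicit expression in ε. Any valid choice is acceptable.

δ = min(3, (9/10)ε)

Let ε > 0. We want δ > 0 with 0 < |y + 9| < δ ⇒ |(4y - 8)/(y + 3) − (22/3)| < ε.
Combining over a common denominator, (4y - 8)/(y + 3) − (22/3) = [(4y - 8)·(-6) − (-44)·(y + 3)] / [(-6)·(y + 3)] = 20(y + 9) / ((-6)(y + 3)).
So |(4y - 8)/(y + 3) − (22/3)| = 20|y + 9| / (6·|y + 3|).
Restrict δ ≤ 3. Then |y + 9| < 3 gives |y + 3| = |(y + 9) + (-6)| ≥ 6 − 3 = 3.
Hence |(4y - 8)/(y + 3) − (22/3)| < 20|y + 9|/(6·3) = (10/9)|y + 9|, which is < ε once |y + 9| < (9/10)ε.
Take δ = min(3, (9/10)ε). Then 0 < |y + 9| < δ forces both bounds, so |(4y - 8)/(y + 3) − (22/3)| < ε.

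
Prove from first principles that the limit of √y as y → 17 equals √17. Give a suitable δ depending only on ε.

δ = min(17, √17·ε)

Fix ε > 0. We want δ > 0 such that 0 < |y − 17| < δ implies |√y − √17| < ε.
Multiplying by the conjugate, |√y − √17| = |y − 17|/(√y + √17).
Restrict δ ≤ 17 so that |y − 17| < 17 forces y > 0, and then √y + √17 > √17.
Hence |√y − √17| < |y − 17|/√17, which is < ε once |y − 17| < √17·ε.
Take δ = min(17, √17·ε). If 0 < |y − 17| < δ then y > 0 and |√y − √17| < |y − 17|/√17 < ε.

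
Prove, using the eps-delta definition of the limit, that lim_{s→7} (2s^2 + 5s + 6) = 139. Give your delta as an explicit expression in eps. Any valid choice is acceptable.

delta = min(1, eps/35)

Let eps > 0 be given. We want delta > 0 such that 0 < |s − 7| < delta implies |(2s^2 + 5s + 6) − 139| < eps.
(2s^2 + 5s + 6) − 139 = 2s^2 + 5s - 133 = (s − 7)(2s + 19).
So |(2s^2 + 5s + 6) − 139| = |s − 7|·|2s + 19|.
Assume first that |s − 7| < 1, so |s| < 8. Then |2s + 19| ≤ 2·8 + 19 = 35.
Hence |(2s^2 + 5s + 6) − 139| ≤ 35|s − 7| < eps provided |s − 7| < eps/35.
Choosing delta = min(1, eps/35) ensures both conditions, hence |(2s^2 + 5s + 6) − 139| < eps.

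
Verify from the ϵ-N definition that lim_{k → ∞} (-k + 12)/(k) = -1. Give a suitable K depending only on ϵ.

Suppose ϵ > 0. For k ≥ 1, |(-k + 12)/(k) + 1| = |12|/((k)) = 12/((k)).
Since k ≥ k for k ≥ 1, this is ≤ 12/(k) = 12/k.
So |(-k + 12)/(k) + 1| < ϵ whenever k > 12/ϵ.
Take K = 12/ϵ. If k > K then |(-k + 12)/(k) + 1| ≤ 12/k < ϵ.

K = 12/ϵ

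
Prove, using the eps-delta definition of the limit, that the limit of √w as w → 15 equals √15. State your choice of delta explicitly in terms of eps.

delta = min(15, √15·eps)

Fix eps > 0. We want delta > 0 such that 0 < |w − 15| < delta implies |√w − √15| < eps.
Rationalise: √w − √15 = (w − 15)/(√w + √15), so |√w − √15| = |w − 15|/(√w + √15).
Restrict delta ≤ 15 so that |w − 15| < 15 forces w > 0, and then √w + √15 > √15.
Hence |√w − √15| < |w − 15|/√15, which is < eps once |w − 15| < √15·eps.
Take delta = min(15, √15·eps). If 0 < |w − 15| < delta then w > 0 and |√w − √15| < |w − 15|/√15 < eps.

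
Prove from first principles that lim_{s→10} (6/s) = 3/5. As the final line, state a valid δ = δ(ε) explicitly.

Fix ε > 0. We seek δ > 0 such that 0 < |s − 10| < δ implies |6/s − (3/5)| < ε.
|6/s − (3/5)| = 6·|10 − s|/(10·|s|) = 6|s − 10|/(10|s|).
Require δ ≤ 5 so that |s| > 10 − 5 = 5, hence 10|s| > 50.
Then |6/s − (3/5)| < 6|s − 10|/50, which is < ε when |s − 10| < (25/3)ε.
Take δ = min(5, (25/3)ε). Then 0 < |s − 10| < δ gives both |s − 10| < 5 and |s − 10| < (25/3)ε, so |6/s − (3/5)| < ε.

δ = min(5, (25/3)ε)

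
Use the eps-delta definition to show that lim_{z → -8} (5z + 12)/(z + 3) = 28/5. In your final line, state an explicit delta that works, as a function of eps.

delta = min(5/2, (25/6)eps)

Let eps > 0 be given. We want delta > 0 with 0 < |z + 8| < delta ⇒ |(5z + 12)/(z + 3) − (28/5)| < eps.
Combining over a common denominator, (5z + 12)/(z + 3) − (28/5) = [(5z + 12)·(-5) − (-28)·(z + 3)] / [(-5)·(z + 3)] = 3(z + 8) / ((-5)(z + 3)).
So |(5z + 12)/(z + 3) − (28/5)| = 3|z + 8| / (5·|z + 3|).
Require delta ≤ 5/2, so |z + 3| ≥ |-5| − |z + 8| > 5 − 5/2 = 5/2.
Hence |(5z + 12)/(z + 3) − (28/5)| < 3|z + 8|/(5·(5/2)) = (6/25)|z + 8|, which is < eps once |z + 8| < (25/6)eps.
Take delta = min(5/2, (25/6)eps). Then 0 < |z + 8| < delta forces both bounds, so |(5z + 12)/(z + 3) − (28/5)| < eps.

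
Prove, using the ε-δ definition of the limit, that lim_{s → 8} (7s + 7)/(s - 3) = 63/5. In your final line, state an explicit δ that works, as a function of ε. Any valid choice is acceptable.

δ = min(5/2, (25/56)ε)

Suppose ε > 0. We want δ > 0 with 0 < |s − 8| < δ ⇒ |(7s + 7)/(s - 3) − (63/5)| < ε.
Combining over a common denominator, (7s + 7)/(s - 3) − (63/5) = [(7s + 7)·5 − 63·(s - 3)] / [5·(s - 3)] = -28(s − 8) / (5(s - 3)).
So |(7s + 7)/(s - 3) − (63/5)| = 28|s − 8| / (5·|s − 3|).
Restrict δ ≤ 5/2. Then |s − 8| < 5/2 gives |s − 3| = |(s − 8) + 5| ≥ 5 − 5/2 = 5/2.
Hence |(7s + 7)/(s - 3) − (63/5)| < 28|s − 8|/(5·(5/2)) = (56/25)|s − 8|, which is < ε once |s − 8| < (25/56)ε.
Take δ = min(5/2, (25/56)ε). Then 0 < |s − 8| < δ forces both bounds, so |(7s + 7)/(s - 3) − (63/5)| < ε.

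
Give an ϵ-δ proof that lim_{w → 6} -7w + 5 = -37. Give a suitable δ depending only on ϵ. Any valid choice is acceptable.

Suppose ϵ > 0. We need δ > 0 so that 0 < |w − 6| < δ implies |(-7w + 5) + 37| < ϵ.
Since (-7w + 5) + 37 = -7(w − 6), we have |(-7w + 5) + 37| = 7|w − 6|.
So 7|w − 6| < ϵ exactly when |w − 6| < ϵ/7.
Take δ = ϵ/7. If 0 < |w − 6| < δ then |(-7w + 5) + 37| = 7|w − 6| < 7·(ϵ/7) = ϵ.

δ = ϵ/7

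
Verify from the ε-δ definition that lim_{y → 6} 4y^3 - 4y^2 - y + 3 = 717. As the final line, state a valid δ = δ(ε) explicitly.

Let ε > 0 be given. We want δ > 0 such that 0 < |y − 6| < δ implies |(4y^3 - 4y^2 - y + 3) − 717| < ε.
(4y^3 - 4y^2 - y + 3) − 717 = 4y^3 - 4y^2 - y - 714 = (y − 6)(4y^2 + 20y + 119).
So |(4y^3 - 4y^2 - y + 3) − 717| = |y − 6|·|4y^2 + 20y + 119|.
Assume first that |y − 6| < 2, so |y| < 8. Then |4y^2 + 20y + 119| ≤ 4·8^2 + 20·8 + 119 = 535.
Hence |(4y^3 - 4y^2 - y + 3) − 717| ≤ 535|y − 6| < ε provided |y − 6| < ε/535.
Take δ = min(2, ε/535). Then 0 < |y − 6| < δ gives both |y − 6| < 2 and |y − 6| < ε/535, so |(4y^3 - 4y^2 - y + 3) − 717| < ε.

δ = min(2, ε/535)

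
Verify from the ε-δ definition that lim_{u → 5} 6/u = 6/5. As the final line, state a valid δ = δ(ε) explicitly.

δ = min(5/2, (25/12)ε)

Let ε > 0 be given. We seek δ > 0 such that 0 < |u − 5| < δ implies |6/u − (6/5)| < ε.
|6/u − (6/5)| = 6·|5 − u|/(5·|u|) = 6|u − 5|/(5|u|).
Restrict δ ≤ 5/2. Then |u − 5| < 5/2 gives |u| > 5/2, so 5|u| > 25/2.
Then |6/u − (6/5)| < 6|u − 5|/(25/2), which is < ε when |u − 5| < (25/12)ε.
Take δ = min(5/2, (25/12)ε). Then 0 < |u − 5| < δ gives both |u − 5| < 5/2 and |u − 5| < (25/12)ε, so |6/u − (6/5)| < ε.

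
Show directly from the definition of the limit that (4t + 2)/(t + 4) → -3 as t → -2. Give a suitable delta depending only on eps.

delta = min(1, (1/7)eps)

Suppose eps > 0. We want delta > 0 with 0 < |t + 2| < delta ⇒ |(4t + 2)/(t + 4) + 3| < eps.
Combining over a common denominator, (4t + 2)/(t + 4) + 3 = [(4t + 2)·2 − (-6)·(t + 4)] / [2·(t + 4)] = 14(t + 2) / (2(t + 4)).
So |(4t + 2)/(t + 4) + 3| = 14|t + 2| / (2·|t + 4|).
Restrict delta ≤ 1. Then |t + 2| < 1 gives |t + 4| = |(t + 2) + 2| ≥ 2 − 1 = 1.
Hence |(4t + 2)/(t + 4) + 3| < 14|t + 2|/(2·1) = 7|t + 2|, which is < eps once |t + 2| < (1/7)eps.
Take delta = min(1, (1/7)eps). Then 0 < |t + 2| < delta forces both bounds, so |(4t + 2)/(t + 4) + 3| < eps.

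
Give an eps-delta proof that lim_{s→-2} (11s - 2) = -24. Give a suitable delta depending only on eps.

Let eps > 0. We need delta > 0 so that 0 < |s + 2| < delta implies |(11s - 2) + 24| < eps.
|(11s - 2) + 24| = |11s + 22| = 11|s + 2|.
So 11|s + 2| < eps exactly when |s + 2| < eps/11.
Choosing delta = eps/11 gives |(11s - 2) + 24| = 11|s + 2| < eps whenever |s + 2| < delta.

delta = eps/11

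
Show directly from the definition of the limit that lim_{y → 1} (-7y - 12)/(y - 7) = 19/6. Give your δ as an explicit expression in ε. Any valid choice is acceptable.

δ = min(3, (18/61)ε)

Suppose ε > 0. We want δ > 0 with 0 < |y − 1| < δ ⇒ |(-7y - 12)/(y - 7) − (19/6)| < ε.
Combining over a common denominator, (-7y - 12)/(y - 7) − (19/6) = [(-7y - 12)·(-6) − (-19)·(y - 7)] / [(-6)·(y - 7)] = 61(y − 1) / ((-6)(y - 7)).
So |(-7y - 12)/(y - 7) − (19/6)| = 61|y − 1| / (6·|y − 7|).
Require δ ≤ 3, so |y − 7| ≥ |-6| − |y − 1| > 6 − 3 = 3.
Hence |(-7y - 12)/(y - 7) − (19/6)| < 61|y − 1|/(6·3) = (61/18)|y − 1|, which is < ε once |y − 1| < (18/61)ε.
Take δ = min(3, (18/61)ε). Then 0 < |y − 1| < δ forces both bounds, so |(-7y - 12)/(y - 7) − (19/6)| < ε.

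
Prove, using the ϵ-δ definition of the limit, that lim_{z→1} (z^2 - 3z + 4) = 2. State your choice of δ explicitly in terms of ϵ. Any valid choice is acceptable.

δ = min(2, ϵ/5)

Let ϵ > 0. We want δ > 0 such that 0 < |z − 1| < δ implies |(z^2 - 3z + 4) − 2| < ϵ.
(z^2 - 3z + 4) − 2 = z^2 - 3z + 2 = (z − 1)(z - 2).
So |(z^2 - 3z + 4) − 2| = |z − 1|·|z - 2|.
Assume first that |z − 1| < 2, so |z| < 3. Then |z - 2| ≤ 3 + 2 = 5.
Hence |(z^2 - 3z + 4) − 2| ≤ 5|z − 1| < ϵ provided |z − 1| < ϵ/5.
Choosing δ = min(2, ϵ/5) ensures both conditions, hence |(z^2 - 3z + 4) − 2| < ϵ.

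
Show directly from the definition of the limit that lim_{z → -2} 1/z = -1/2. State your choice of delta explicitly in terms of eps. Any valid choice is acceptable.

delta = min(1, 2eps)

Let eps > 0. We seek delta > 0 such that 0 < |z + 2| < delta implies |1/z + 1/2| < eps.
|1/z + 1/2| = |-2 − z|/(2·|z|) = |z + 2|/(2|z|).
Restrict delta ≤ 1. Then |z + 2| < 1 gives |z| > 1, so 2|z| > 2.
Then |1/z + 1/2| < |z + 2|/2, which is < eps when |z + 2| < 2eps.
Take delta = min(1, 2eps). Then 0 < |z + 2| < delta gives both |z + 2| < 1 and |z + 2| < 2eps, so |1/z + 1/2| < eps.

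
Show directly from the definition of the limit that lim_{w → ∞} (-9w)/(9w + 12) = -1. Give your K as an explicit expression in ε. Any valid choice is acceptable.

Let ε > 0. We seek K > 0 such that w > K implies |(-9w)/(9w + 12) + 1| < ε.
(-9w)/(9w + 12) + 1 = (9(-9w) − (-9)(9w + 12)) / (9(9w + 12)) = 108/(9(9w + 12)).
For w > 0 we have 9w + 12 > 9w, so |(-9w)/(9w + 12) + 1| = 108/(9(9w + 12)) < 108/(9·9w) = (4/3)/w.
Thus |(-9w)/(9w + 12) + 1| < ε whenever w > (4/3)/ε.
Take K = (4/3)/ε. If w > K then |(-9w)/(9w + 12) + 1| < (4/3)/w < ε.

K = (4/3)/ε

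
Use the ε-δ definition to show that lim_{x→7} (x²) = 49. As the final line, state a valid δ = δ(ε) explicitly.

δ = min(2, ε/16)

Fix ε > 0. We seek δ > 0 with 0 < |x − 7| < δ ⇒ |x² − 49| < ε.
Factor: x² − 49 = (x − 7)(x + 7), so |x² − 49| = |x − 7|·|x + 7|.
Impose δ ≤ 2 so that |x| < 9; then |x + 7| ≤ 16.
Hence |x² − 49| ≤ 16|x − 7|, which is < ε once |x − 7| < ε/16.
Take δ = min(2, ε/16). If 0 < |x − 7| < δ then both bounds hold and |x² − 49| ≤ 16|x − 7| < 16·(ε/16) = ε.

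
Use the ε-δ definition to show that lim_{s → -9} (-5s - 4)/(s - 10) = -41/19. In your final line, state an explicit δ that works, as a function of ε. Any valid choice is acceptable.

δ = min(19/2, (361/108)ε)

Suppose ε > 0. We want δ > 0 with 0 < |s + 9| < δ ⇒ |(-5s - 4)/(s - 10) + 41/19| < ε.
Combining over a common denominator, (-5s - 4)/(s - 10) + 41/19 = [(-5s - 4)·(-19) − 41·(s - 10)] / [(-19)·(s - 10)] = 54(s + 9) / ((-19)(s - 10)).
So |(-5s - 4)/(s - 10) + 41/19| = 54|s + 9| / (19·|s − 10|).
Require δ ≤ 19/2, so |s − 10| ≥ |-19| − |s + 9| > 19 − 19/2 = 19/2.
Hence |(-5s - 4)/(s - 10) + 41/19| < 54|s + 9|/(19·(19/2)) = (108/361)|s + 9|, which is < ε once |s + 9| < (361/108)ε.
Take δ = min(19/2, (361/108)ε). Then 0 < |s + 9| < δ forces both bounds, so |(-5s - 4)/(s - 10) + 41/19| < ε.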